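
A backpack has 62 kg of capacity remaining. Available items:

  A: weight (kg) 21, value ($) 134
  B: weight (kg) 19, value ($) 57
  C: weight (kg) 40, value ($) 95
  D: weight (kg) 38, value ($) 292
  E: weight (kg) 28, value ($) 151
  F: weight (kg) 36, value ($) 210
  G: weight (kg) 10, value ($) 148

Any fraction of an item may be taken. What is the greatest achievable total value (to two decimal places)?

Sort by value per unit weight and fill in that order.
Order: G (148/10=14.80) > D (292/38=7.68) > A (134/21=6.38) > F (210/36=5.83) > E (151/28=5.39) > B (57/19=3.00) > C (95/40=2.38)
Fill: take G (10 @ 148) → take D (38 @ 292) → take 14/21 of A → 89.33; 62/62 used.
Total value = 529.33

529.33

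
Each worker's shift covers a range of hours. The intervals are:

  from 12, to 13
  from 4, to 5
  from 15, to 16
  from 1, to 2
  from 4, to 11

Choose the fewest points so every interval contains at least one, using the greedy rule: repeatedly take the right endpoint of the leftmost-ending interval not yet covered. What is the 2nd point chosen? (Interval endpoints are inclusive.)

5

By right end: [1,2]  [4,5]  [4,11]  [12,13]  [15,16]
[1,2] uncovered → point at 2; [4,5] uncovered → point at 5; [12,13] uncovered → point at 13; [15,16] uncovered → point at 16.
Points: 2, 5, 13, 16 (4 total).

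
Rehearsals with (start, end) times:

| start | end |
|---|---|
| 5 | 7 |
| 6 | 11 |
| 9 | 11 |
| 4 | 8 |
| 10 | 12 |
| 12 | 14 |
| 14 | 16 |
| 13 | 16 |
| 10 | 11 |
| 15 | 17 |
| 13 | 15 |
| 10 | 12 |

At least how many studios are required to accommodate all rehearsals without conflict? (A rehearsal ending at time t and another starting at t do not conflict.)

5

Events (time:±→running): 4:+→1 5:+→2 6:+→3 7:-→2 8:-→1 9:+→2 10:+→3 10:+→4 10:+→5 … peak 5.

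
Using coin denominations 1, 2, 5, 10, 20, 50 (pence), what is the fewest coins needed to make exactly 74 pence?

74 = 1×50 + 1×20 + 2×2
Total coins = 1 + 1 + 2 = 4

4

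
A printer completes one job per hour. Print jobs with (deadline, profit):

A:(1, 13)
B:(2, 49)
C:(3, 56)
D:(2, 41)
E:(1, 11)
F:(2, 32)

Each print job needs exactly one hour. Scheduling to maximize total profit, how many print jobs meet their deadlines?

Take jobs in profit order; each goes to the latest open slot no later than its deadline.
By profit: C(d3,56), B(d2,49), D(d2,41), F(d2,32), A(d1,13), E(d1,11)
C→slot 3; B→slot 2; D→slot 1; F skipped; A skipped; E skipped.
3 of 6 scheduled.

3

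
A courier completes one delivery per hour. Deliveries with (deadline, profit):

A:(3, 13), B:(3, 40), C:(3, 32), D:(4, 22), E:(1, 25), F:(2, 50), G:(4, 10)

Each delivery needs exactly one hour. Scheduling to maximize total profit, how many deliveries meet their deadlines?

4

Sort by profit descending; place each in the latest free slot ≤ its deadline.
By profit: F(d2,50), B(d3,40), C(d3,32), E(d1,25), D(d4,22), A(d3,13), G(d4,10)
F→slot 2; B→slot 3; C→slot 1; E skipped; D→slot 4; A skipped; G skipped.
4 of 7 scheduled.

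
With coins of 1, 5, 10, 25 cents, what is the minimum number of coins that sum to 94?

9

94 = 3×25 + 1×10 + 1×5 + 4×1
Total coins = 3 + 1 + 1 + 4 = 9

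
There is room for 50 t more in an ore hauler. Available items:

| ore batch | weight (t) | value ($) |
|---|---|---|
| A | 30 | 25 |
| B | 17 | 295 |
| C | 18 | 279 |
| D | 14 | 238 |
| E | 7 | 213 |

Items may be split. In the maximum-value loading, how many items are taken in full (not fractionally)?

3

Greedy by value/weight ratio, highest first.
Ratios (sorted): E 30.43, B 17.35, D 17.00, C 15.50, A 0.83
take E (7 @ 213); take B (17 @ 295); take D (14 @ 238); take 12/18 of C → 186.00. Capacity used 50/50.
3 item(s) taken whole; one partial (take 12/18 of C).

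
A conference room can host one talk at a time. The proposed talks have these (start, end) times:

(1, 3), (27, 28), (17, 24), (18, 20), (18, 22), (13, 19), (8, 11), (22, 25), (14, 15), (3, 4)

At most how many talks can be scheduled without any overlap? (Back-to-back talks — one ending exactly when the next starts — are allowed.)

Sort by end time and greedily take each interval whose start is ≥ the last chosen end.
By end time: (1,3), (3,4), (8,11), (14,15), (13,19), (18,20), (18,22), (17,24), (22,25), (27,28).
Pick (1,3); next start ≥ 3 → (3,4); next start ≥ 4 → (8,11); next start ≥ 11 → (14,15); next start ≥ 15 → (18,20); next start ≥ 20 → (22,25); next start ≥ 25 → (27,28).
Selected 7 talks.

7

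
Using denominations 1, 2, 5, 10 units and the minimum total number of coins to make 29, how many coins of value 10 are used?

2

29 − 2×10→9 − 1×5→4 − 2×2→0
Count of 10: 2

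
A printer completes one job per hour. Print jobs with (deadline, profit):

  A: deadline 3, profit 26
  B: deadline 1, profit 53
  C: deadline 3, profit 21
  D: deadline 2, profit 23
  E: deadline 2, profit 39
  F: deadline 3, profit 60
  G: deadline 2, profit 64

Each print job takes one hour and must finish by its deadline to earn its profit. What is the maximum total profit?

177

Sort by profit descending; place each in the latest free slot ≤ its deadline.
Profit order: G=64 F=60 B=53 E=39 A=26 D=23 C=21
Assign: G→slot 2, F→slot 3, B→slot 1, E skipped, A skipped, D skipped, C skipped.
Slots: [1:B] [2:G] [3:F]
Profit = 53 + 64 + 60 = 177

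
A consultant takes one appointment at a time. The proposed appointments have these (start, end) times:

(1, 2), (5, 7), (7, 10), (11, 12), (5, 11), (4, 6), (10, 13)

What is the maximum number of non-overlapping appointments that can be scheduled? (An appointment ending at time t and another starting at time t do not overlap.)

By end time: (1,2), (4,6), (5,7), (7,10), (5,11), (11,12), (10,13).
Pick (1,2); next start ≥ 2 → (4,6); next start ≥ 6 → (7,10); next start ≥ 10 → (11,12).
Selected 4 appointments.

4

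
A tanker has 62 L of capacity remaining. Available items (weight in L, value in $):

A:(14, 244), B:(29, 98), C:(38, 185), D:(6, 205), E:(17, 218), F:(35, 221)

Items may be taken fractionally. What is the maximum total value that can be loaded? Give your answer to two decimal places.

824.86

Greedy by value/weight ratio, highest first.
Ratios (sorted): D 34.17, A 17.43, E 12.82, F 6.31, C 4.87, B 3.38
take D (6 @ 205); take A (14 @ 244); take E (17 @ 218); take 25/35 of F → 157.86. Capacity used 62/62.
Total value = 824.86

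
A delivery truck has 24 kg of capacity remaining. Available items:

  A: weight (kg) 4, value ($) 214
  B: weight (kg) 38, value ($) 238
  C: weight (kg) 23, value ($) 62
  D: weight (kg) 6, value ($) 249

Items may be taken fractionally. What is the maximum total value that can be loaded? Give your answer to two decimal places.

550.68

Greedy by value/weight ratio, highest first.
Order: A (214/4=53.50) > D (249/6=41.50) > B (238/38=6.26) > C (62/23=2.70)
Fill: take A (4 @ 214) → take D (6 @ 249) → take 14/38 of B → 87.68; 24/24 used.
Total value = 550.68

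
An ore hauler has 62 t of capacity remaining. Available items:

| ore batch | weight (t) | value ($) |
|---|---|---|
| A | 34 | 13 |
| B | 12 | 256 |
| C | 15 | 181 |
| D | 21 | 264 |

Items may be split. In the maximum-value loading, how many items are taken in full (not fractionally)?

Order: B (256/12=21.33) > D (264/21=12.57) > C (181/15=12.07) > A (13/34=0.38)
Fill: take B (12 @ 256) → take D (21 @ 264) → take C (15 @ 181) → take 14/34 of A → 5.35; 62/62 used.
3 item(s) taken whole; one partial (take 14/34 of A).

3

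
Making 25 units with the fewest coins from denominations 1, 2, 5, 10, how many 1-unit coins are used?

0

Greedy: take as many of the largest coin as possible, then repeat with the remainder.
25 = 2×10 + 1×5
Count of 1: 0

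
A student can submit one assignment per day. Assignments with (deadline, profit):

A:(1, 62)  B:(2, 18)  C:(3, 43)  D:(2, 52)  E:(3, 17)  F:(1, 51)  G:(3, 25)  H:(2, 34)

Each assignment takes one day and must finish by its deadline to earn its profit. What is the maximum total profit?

Profit order: A=62 D=52 F=51 C=43 H=34 G=25 B=18 E=17
Assign: A→slot 1, D→slot 2, F skipped, C→slot 3, H skipped, G skipped, B skipped, E skipped.
Slots: [1:A] [2:D] [3:C]
Profit = 62 + 52 + 43 = 157

157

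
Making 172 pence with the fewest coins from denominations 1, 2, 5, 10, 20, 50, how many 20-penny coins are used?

1

Greedy: take as many of the largest coin as possible, then repeat with the remainder.
172 − 3×50→22 − 1×20→2 − 1×2→0
Count of 20: 1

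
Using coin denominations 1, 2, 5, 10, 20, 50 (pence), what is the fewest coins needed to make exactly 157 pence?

Greedy: take as many of the largest coin as possible, then repeat with the remainder.
157 = 3×50 + 1×5 + 1×2
Total coins = 3 + 1 + 1 = 5

5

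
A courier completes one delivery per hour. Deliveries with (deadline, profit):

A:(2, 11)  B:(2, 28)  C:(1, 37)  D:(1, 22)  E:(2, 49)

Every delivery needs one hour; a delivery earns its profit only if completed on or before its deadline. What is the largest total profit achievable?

Sort by profit descending; place each in the latest free slot ≤ its deadline.
Profit order: E=49 C=37 B=28 D=22 A=11
Assign: E→slot 2, C→slot 1, B skipped, D skipped, A skipped.
Slots: [1:C] [2:E]
Profit = 37 + 49 = 86

86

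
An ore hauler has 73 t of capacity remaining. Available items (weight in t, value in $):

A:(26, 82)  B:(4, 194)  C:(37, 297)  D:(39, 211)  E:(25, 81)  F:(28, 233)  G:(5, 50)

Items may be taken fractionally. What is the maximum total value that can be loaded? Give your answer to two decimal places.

765.97

Order: B (194/4=48.50) > G (50/5=10.00) > F (233/28=8.32) > C (297/37=8.03) > D (211/39=5.41) > E (81/25=3.24) > A (82/26=3.15)
Fill: take B (4 @ 194) → take G (5 @ 50) → take F (28 @ 233) → take 36/37 of C → 288.97; 73/73 used.
Total value = 765.97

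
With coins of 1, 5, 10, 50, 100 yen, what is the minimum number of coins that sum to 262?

6

262 = 2×100 + 1×50 + 1×10 + 2×1
Total coins = 2 + 1 + 1 + 2 = 6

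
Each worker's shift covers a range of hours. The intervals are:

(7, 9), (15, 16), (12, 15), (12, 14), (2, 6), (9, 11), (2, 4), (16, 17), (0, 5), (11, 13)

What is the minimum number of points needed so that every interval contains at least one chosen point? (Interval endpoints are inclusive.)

4

Process intervals by earliest right end; each time one isn't hit yet, stab at its right endpoint.
Sorted: [2,4] [0,5] [2,6] [7,9] [9,11] [11,13] [12,14] [12,15] [15,16] [16,17]
{[2,4],[0,5],[2,6]} hit by 4; {[7,9],[9,11]} hit by 9; {[11,13],[12,14],[12,15]} hit by 13; {[15,16],[16,17]} hit by 16.
Points: 4, 9, 13, 16 (4 total).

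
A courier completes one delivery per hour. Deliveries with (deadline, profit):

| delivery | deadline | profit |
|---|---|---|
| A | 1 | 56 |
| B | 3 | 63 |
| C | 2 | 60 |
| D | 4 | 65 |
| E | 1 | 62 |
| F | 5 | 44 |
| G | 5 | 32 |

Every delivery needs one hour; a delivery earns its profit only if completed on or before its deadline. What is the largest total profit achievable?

Take jobs in profit order; each goes to the latest open slot no later than its deadline.
By profit: D(d4,65), B(d3,63), E(d1,62), C(d2,60), A(d1,56), F(d5,44), G(d5,32)
D→slot 4; B→slot 3; E→slot 1; C→slot 2; A skipped; F→slot 5; G skipped.
Profit = 62 + 60 + 63 + 65 + 44 = 294

294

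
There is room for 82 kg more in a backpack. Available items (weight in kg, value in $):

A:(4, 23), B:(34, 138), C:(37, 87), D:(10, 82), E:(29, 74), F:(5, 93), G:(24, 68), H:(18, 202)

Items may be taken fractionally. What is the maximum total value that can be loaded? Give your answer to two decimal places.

569.17

Ratios (sorted): F 18.60, H 11.22, D 8.20, A 5.75, B 4.06, G 2.83, E 2.55, C 2.35
take F (5 @ 93); take H (18 @ 202); take D (10 @ 82); take A (4 @ 23); take B (34 @ 138); take 11/24 of G → 31.17. Capacity used 82/82.
Total value = 569.17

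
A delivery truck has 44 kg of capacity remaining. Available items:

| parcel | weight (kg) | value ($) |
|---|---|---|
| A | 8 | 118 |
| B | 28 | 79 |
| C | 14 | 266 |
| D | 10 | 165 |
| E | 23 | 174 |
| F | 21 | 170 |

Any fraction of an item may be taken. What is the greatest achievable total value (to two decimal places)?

Order: C (266/14=19.00) > D (165/10=16.50) > A (118/8=14.75) > F (170/21=8.10) > E (174/23=7.57) > B (79/28=2.82)
Fill: take C (14 @ 266) → take D (10 @ 165) → take A (8 @ 118) → take 12/21 of F → 97.14; 44/44 used.
Total value = 646.14

646.14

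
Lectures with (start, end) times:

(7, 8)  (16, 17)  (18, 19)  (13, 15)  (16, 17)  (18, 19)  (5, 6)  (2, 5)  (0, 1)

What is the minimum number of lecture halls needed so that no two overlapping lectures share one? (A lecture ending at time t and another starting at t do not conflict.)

2

The answer is the maximum number of intervals overlapping at any instant.
starts: [0, 2, 5, 7, 13, 16, 16, 18, 18]
ends:   [1, 5, 6, 8, 15, 17, 17, 19, 19]
s0→1 e1→0 s2→1 e5→0 s5→1 e6→0 s7→1 e8→0 s13→1 e15→0 s16→1 s16→2  — peak 2.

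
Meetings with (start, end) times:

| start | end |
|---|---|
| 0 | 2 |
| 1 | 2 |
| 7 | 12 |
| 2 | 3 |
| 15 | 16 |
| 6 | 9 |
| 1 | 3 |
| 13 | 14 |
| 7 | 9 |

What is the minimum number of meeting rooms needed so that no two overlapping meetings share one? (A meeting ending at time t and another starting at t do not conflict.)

The answer is the maximum number of intervals overlapping at any instant.
Events (time:±→running): 0:+→1 1:+→2 1:+→3 … peak 3.

3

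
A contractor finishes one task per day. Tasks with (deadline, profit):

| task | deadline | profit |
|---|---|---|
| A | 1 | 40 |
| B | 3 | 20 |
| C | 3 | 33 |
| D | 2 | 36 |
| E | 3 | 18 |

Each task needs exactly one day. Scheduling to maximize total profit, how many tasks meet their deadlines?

3

Sort by profit descending; place each in the latest free slot ≤ its deadline.
By profit: A(d1,40), D(d2,36), C(d3,33), B(d3,20), E(d3,18)
A→slot 1; D→slot 2; C→slot 3; B skipped; E skipped.
3 of 5 scheduled.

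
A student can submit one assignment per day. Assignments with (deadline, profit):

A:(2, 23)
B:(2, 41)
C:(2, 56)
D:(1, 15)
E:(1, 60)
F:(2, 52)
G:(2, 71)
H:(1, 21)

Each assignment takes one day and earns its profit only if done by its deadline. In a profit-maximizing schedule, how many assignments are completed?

2

Take jobs in profit order; each goes to the latest open slot no later than its deadline.
Profit order: G=71 E=60 C=56 F=52 B=41 A=23 H=21 D=15
Assign: G→slot 2, E→slot 1, C skipped, F skipped, B skipped, A skipped, H skipped, D skipped.
Slots: [1:E] [2:G]
2 of 8 scheduled.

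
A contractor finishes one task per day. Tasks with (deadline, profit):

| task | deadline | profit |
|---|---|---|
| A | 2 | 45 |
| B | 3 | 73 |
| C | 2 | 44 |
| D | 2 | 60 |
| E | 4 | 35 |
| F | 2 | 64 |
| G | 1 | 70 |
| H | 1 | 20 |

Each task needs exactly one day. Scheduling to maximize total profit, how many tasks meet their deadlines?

Profit order: B=73 G=70 F=64 D=60 A=45 C=44 E=35 H=20
Assign: B→slot 3, G→slot 1, F→slot 2, D skipped, A skipped, C skipped, E→slot 4, H skipped.
Slots: [1:G] [2:F] [3:B] [4:E]
4 of 8 scheduled.

4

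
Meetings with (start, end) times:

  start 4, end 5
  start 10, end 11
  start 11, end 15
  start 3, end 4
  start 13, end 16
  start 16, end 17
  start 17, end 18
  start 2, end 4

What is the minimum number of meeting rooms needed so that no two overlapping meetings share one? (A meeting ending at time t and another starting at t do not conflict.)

The answer is the maximum number of intervals overlapping at any instant.
starts: [2, 3, 4, 10, 11, 13, 16, 17]
ends:   [4, 4, 5, 11, 15, 16, 17, 18]
s2→1 s3→2  — peak 2.

2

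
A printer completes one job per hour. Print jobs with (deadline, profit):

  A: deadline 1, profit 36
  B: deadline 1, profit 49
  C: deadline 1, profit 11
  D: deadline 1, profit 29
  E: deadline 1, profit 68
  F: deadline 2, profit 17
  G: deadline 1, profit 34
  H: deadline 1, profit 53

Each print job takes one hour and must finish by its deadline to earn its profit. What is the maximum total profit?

Take jobs in profit order; each goes to the latest open slot no later than its deadline.
Profit order: E=68 H=53 B=49 A=36 G=34 D=29 F=17 C=11
Assign: E→slot 1, H skipped, B skipped, A skipped, G skipped, D skipped, F→slot 2, C skipped.
Slots: [1:E] [2:F]
Profit = 68 + 17 = 85

85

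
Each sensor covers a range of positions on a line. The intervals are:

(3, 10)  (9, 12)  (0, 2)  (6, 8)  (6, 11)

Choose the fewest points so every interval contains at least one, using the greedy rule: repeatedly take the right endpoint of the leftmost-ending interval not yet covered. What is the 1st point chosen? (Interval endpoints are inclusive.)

Sorted: [0,2] [6,8] [3,10] [6,11] [9,12]
{[0,2]} hit by 2; {[6,8],[3,10],[6,11]} hit by 8; {[9,12]} hit by 12.
Points: 2, 8, 12 (3 total).

2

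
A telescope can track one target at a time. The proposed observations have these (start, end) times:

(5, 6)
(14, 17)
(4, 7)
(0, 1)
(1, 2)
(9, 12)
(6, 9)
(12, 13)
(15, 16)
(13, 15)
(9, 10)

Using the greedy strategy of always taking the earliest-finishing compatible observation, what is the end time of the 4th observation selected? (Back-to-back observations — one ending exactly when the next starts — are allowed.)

Sorted by end: (0,1)  (1,2)  (5,6)  (4,7)  (6,9)  (9,10)  (9,12)  (12,13)  (13,15)  (15,16)  (14,17)
take (0,1); take (1,2); take (5,6); take (6,9); take (9,10); skip (9,12); take (12,13); take (13,15); take (15,16).
Selected: (0,1) (1,2) (5,6) (6,9) (9,10) (12,13) (13,15) (15,16)

9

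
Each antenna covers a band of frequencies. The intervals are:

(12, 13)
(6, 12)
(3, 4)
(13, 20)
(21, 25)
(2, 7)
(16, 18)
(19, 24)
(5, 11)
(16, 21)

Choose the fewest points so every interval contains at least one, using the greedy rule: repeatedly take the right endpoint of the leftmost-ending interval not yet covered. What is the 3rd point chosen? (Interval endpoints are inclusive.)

13

Sort by right endpoint; whenever an interval is uncovered, place a point at its right end.
By right end: [3,4]  [2,7]  [5,11]  [6,12]  [12,13]  [16,18]  [13,20]  [16,21]  [19,24]  [21,25]
[3,4] uncovered → point at 4; [5,11] uncovered → point at 11; [12,13] uncovered → point at 13; [16,18] uncovered → point at 18; [19,24] uncovered → point at 24.
Points: 4, 11, 13, 18, 24 (5 total).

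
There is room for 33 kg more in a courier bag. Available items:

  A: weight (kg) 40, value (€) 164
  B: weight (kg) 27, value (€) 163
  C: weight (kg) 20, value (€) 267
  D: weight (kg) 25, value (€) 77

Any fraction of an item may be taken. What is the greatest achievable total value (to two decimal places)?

Greedy by value/weight ratio, highest first.
Ratios (sorted): C 13.35, B 6.04, A 4.10, D 3.08
take C (20 @ 267); take 13/27 of B → 78.48. Capacity used 33/33.
Total value = 345.48

345.48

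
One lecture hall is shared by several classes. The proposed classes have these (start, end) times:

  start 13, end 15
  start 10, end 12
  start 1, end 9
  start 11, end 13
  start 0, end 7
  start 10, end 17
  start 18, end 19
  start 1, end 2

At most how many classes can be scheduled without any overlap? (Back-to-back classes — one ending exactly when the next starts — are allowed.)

4

Sorted by end: (1,2)  (0,7)  (1,9)  (10,12)  (11,13)  (13,15)  (10,17)  (18,19)
take (1,2); skip (0,7); skip (1,9); take (10,12); take (13,15); take (18,19).
Selected 4 classes.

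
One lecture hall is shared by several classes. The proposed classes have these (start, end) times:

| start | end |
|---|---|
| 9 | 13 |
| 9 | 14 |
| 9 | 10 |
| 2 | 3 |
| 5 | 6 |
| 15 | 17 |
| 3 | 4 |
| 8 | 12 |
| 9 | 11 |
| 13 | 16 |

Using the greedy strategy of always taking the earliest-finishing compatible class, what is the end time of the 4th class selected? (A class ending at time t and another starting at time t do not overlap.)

10

Order by finish time; keep every interval that doesn't clash with the previous kept one.
Sorted by end: (2,3)  (3,4)  (5,6)  (9,10)  (9,11)  (8,12)  (9,13)  (9,14)  (13,16)  (15,17)
take (2,3); take (3,4); take (5,6); take (9,10); skip (8,12); skip (9,13); take (13,16).
Selected: (2,3) (3,4) (5,6) (9,10) (13,16)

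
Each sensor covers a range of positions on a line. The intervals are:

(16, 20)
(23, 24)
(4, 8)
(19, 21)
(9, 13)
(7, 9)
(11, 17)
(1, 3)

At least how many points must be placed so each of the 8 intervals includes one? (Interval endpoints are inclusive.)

5

By right end: [1,3]  [4,8]  [7,9]  [9,13]  [11,17]  [16,20]  [19,21]  [23,24]
[1,3] uncovered → point at 3; [4,8] uncovered → point at 8; [9,13] uncovered → point at 13; [16,20] uncovered → point at 20; [23,24] uncovered → point at 24.
Points: 3, 8, 13, 20, 24 (5 total).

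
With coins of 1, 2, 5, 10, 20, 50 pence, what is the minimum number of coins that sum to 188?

8

Use the largest denomination that fits, subtract, and repeat.
188 − 3×50→38 − 1×20→18 − 1×10→8 − 1×5→3 − 1×2→1 − 1×1→0
Total coins = 3 + 1 + 1 + 1 + 1 + 1 = 8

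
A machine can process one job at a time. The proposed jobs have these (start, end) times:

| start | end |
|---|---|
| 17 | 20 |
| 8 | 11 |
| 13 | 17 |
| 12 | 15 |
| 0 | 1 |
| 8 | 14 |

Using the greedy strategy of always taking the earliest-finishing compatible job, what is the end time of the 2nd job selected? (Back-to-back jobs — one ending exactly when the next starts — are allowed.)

11

Order by finish time; keep every interval that doesn't clash with the previous kept one.
By end time: (0,1), (8,11), (8,14), (12,15), (13,17), (17,20).
Pick (0,1); next start ≥ 1 → (8,11); next start ≥ 11 → (12,15); next start ≥ 15 → (17,20).
Selected: (0,1) (8,11) (12,15) (17,20)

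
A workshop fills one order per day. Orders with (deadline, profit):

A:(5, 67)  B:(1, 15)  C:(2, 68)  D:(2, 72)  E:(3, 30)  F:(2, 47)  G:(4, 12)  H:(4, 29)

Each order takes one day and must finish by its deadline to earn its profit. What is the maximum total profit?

Profit order: D=72 C=68 A=67 F=47 E=30 H=29 B=15 G=12
Assign: D→slot 2, C→slot 1, A→slot 5, F skipped, E→slot 3, H→slot 4, B skipped, G skipped.
Slots: [1:C] [2:D] [3:E] [4:H] [5:A]
Profit = 68 + 72 + 30 + 29 + 67 = 266

266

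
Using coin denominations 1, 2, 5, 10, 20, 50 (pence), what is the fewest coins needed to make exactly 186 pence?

186 = 3×50 + 1×20 + 1×10 + 1×5 + 1×1
Total coins = 3 + 1 + 1 + 1 + 1 = 7

7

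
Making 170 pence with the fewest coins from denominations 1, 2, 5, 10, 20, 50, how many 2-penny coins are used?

170 − 3×50→20 − 1×20→0
Count of 2: 0

0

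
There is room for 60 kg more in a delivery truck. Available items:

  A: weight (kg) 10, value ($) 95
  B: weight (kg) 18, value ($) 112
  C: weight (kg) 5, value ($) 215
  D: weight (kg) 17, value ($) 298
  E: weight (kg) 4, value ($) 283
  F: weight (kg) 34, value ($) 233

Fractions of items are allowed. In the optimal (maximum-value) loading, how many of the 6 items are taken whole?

Sort by value per unit weight and fill in that order.
Ratios (sorted): E 70.75, C 43.00, D 17.53, A 9.50, F 6.85, B 6.22
take E (4 @ 283); take C (5 @ 215); take D (17 @ 298); take A (10 @ 95); take 24/34 of F → 164.47. Capacity used 60/60.
4 item(s) taken whole; one partial (take 24/34 of F).

4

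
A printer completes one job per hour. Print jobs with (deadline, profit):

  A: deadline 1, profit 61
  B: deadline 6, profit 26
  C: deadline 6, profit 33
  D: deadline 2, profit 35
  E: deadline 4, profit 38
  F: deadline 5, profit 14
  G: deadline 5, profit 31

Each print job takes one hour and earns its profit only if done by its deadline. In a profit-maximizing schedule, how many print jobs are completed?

6

Take jobs in profit order; each goes to the latest open slot no later than its deadline.
By profit: A(d1,61), E(d4,38), D(d2,35), C(d6,33), G(d5,31), B(d6,26), F(d5,14)
A→slot 1; E→slot 4; D→slot 2; C→slot 6; G→slot 5; B→slot 3; F skipped.
6 of 7 scheduled.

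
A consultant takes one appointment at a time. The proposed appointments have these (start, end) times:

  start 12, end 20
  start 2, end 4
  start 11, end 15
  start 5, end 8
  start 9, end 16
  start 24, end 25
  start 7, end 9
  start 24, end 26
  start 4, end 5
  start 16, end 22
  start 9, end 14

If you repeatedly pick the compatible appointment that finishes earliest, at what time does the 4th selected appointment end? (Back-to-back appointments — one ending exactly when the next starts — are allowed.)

Order by finish time; keep every interval that doesn't clash with the previous kept one.
Sorted by end: (2,4)  (4,5)  (5,8)  (7,9)  (9,14)  (11,15)  (9,16)  (12,20)  (16,22)  (24,25)  (24,26)
take (2,4); take (4,5); take (5,8); take (9,14); skip (11,15); take (16,22); take (24,25).
Selected: (2,4) (4,5) (5,8) (9,14) (16,22) (24,25)

14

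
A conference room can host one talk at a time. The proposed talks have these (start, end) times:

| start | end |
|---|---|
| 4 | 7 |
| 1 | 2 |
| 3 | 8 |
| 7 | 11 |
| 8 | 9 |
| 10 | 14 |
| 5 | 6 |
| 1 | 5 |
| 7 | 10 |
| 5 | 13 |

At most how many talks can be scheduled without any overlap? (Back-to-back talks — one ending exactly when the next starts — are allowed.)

4

Order by finish time; keep every interval that doesn't clash with the previous kept one.
By end time: (1,2), (1,5), (5,6), (4,7), (3,8), (8,9), (7,10), (7,11), (5,13), (10,14).
Pick (1,2); next start ≥ 2 → (5,6); next start ≥ 6 → (8,9); next start ≥ 9 → (10,14).
Selected 4 talks.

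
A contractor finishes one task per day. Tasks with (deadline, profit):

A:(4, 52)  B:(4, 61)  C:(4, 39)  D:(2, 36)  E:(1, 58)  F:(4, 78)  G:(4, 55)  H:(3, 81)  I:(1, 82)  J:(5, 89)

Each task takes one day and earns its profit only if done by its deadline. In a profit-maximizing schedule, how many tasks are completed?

5

Take jobs in profit order; each goes to the latest open slot no later than its deadline.
Profit order: J=89 I=82 H=81 F=78 B=61 E=58 G=55 A=52 C=39 D=36
Assign: J→slot 5, I→slot 1, H→slot 3, F→slot 4, B→slot 2, E skipped, G skipped, A skipped, C skipped, D skipped.
Slots: [1:I] [2:B] [3:H] [4:F] [5:J]
5 of 10 scheduled.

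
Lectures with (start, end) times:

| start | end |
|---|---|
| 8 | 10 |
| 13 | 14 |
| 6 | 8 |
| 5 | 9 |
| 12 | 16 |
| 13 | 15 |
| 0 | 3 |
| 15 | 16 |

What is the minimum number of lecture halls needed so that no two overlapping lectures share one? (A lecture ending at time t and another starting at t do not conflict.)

The answer is the maximum number of intervals overlapping at any instant.
starts: [0, 5, 6, 8, 12, 13, 13, 15]
ends:   [3, 8, 9, 10, 14, 15, 16, 16]
s0→1 e3→0 s5→1 s6→2 e8→1 s8→2 e9→1 e10→0 s12→1 s13→2 s13→3  — peak 3.

3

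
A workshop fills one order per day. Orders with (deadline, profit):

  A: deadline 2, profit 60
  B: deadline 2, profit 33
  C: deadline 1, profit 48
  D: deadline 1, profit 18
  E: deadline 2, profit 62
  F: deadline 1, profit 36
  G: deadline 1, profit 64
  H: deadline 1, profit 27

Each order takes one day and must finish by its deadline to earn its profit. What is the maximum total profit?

Profit order: G=64 E=62 A=60 C=48 F=36 B=33 H=27 D=18
Assign: G→slot 1, E→slot 2, A skipped, C skipped, F skipped, B skipped, H skipped, D skipped.
Slots: [1:G] [2:E]
Profit = 64 + 62 = 126

126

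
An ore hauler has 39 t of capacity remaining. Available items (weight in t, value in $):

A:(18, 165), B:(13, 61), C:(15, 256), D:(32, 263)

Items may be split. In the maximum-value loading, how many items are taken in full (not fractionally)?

2

Sort by value per unit weight and fill in that order.
Ratios (sorted): C 17.07, A 9.17, D 8.22, B 4.69
take C (15 @ 256); take A (18 @ 165); take 6/32 of D → 49.31. Capacity used 39/39.
2 item(s) taken whole; one partial (take 6/32 of D).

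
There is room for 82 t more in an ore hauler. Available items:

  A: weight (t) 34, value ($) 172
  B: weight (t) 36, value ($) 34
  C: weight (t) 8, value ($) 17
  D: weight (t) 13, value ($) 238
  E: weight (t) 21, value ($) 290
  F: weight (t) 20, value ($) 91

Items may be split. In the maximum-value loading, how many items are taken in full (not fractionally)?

Sort by value per unit weight and fill in that order.
Ratios (sorted): D 18.31, E 13.81, A 5.06, F 4.55, C 2.12, B 0.94
take D (13 @ 238); take E (21 @ 290); take A (34 @ 172); take 14/20 of F → 63.70. Capacity used 82/82.
3 item(s) taken whole; one partial (take 14/20 of F).

3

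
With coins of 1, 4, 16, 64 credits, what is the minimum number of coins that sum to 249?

Use the largest denomination that fits, subtract, and repeat.
249 − 3×64→57 − 3×16→9 − 2×4→1 − 1×1→0
Total coins = 3 + 3 + 2 + 1 = 9

9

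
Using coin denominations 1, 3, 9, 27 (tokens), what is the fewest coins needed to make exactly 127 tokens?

127 = 4×27 + 2×9 + 1×1
Total coins = 4 + 2 + 1 = 7

7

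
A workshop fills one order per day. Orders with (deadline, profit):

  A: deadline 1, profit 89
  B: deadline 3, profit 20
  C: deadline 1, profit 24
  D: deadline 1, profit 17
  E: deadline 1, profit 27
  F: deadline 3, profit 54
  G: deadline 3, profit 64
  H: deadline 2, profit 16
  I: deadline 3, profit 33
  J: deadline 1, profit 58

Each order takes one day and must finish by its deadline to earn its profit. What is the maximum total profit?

207

By profit: A(d1,89), G(d3,64), J(d1,58), F(d3,54), I(d3,33), E(d1,27), C(d1,24), B(d3,20), D(d1,17), H(d2,16)
A→slot 1; G→slot 3; J skipped; F→slot 2; I skipped; E skipped; C skipped; B skipped; D skipped; H skipped.
Profit = 89 + 54 + 64 = 207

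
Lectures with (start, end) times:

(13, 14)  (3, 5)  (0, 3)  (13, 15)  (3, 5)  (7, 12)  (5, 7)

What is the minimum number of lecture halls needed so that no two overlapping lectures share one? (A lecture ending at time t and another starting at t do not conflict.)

Events (time:±→running): 0:+→1 3:-→0 3:+→1 3:+→2 … peak 2.

2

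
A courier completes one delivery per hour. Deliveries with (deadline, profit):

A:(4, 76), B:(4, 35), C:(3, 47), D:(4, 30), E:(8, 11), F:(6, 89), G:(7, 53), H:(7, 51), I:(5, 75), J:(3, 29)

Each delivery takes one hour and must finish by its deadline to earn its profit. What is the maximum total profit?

Sort by profit descending; place each in the latest free slot ≤ its deadline.
Profit order: F=89 A=76 I=75 G=53 H=51 C=47 B=35 D=30 J=29 E=11
Assign: F→slot 6, A→slot 4, I→slot 5, G→slot 7, H→slot 3, C→slot 2, B→slot 1, D skipped, J skipped, E→slot 8.
Slots: [1:B] [2:C] [3:H] [4:A] [5:I] [6:F] [7:G] [8:E]
Profit = 35 + 47 + 51 + 76 + 75 + 89 + 53 + 11 = 437

437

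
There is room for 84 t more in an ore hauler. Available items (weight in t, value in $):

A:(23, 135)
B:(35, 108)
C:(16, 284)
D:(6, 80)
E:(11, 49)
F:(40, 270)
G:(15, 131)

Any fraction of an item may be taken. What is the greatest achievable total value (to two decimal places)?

Greedy by value/weight ratio, highest first.
Ratios (sorted): C 17.75, D 13.33, G 8.73, F 6.75, A 5.87, E 4.45, B 3.09
take C (16 @ 284); take D (6 @ 80); take G (15 @ 131); take F (40 @ 270); take 7/23 of A → 41.09. Capacity used 84/84.
Total value = 806.09

806.09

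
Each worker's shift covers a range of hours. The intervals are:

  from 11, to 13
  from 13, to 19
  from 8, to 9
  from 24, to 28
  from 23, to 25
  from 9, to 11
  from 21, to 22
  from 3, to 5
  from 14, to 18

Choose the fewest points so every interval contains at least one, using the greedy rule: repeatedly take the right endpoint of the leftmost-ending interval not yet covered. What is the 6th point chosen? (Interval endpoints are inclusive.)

By right end: [3,5]  [8,9]  [9,11]  [11,13]  [14,18]  [13,19]  [21,22]  [23,25]  [24,28]
[3,5] uncovered → point at 5; [8,9] uncovered → point at 9; [11,13] uncovered → point at 13; [14,18] uncovered → point at 18; [21,22] uncovered → point at 22; [23,25] uncovered → point at 25.
Points: 5, 9, 13, 18, 22, 25 (6 total).

25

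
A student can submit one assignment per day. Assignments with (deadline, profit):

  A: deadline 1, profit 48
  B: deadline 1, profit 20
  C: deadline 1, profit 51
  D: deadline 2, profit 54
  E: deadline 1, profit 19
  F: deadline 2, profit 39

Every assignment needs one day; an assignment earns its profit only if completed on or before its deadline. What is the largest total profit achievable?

By profit: D(d2,54), C(d1,51), A(d1,48), F(d2,39), B(d1,20), E(d1,19)
D→slot 2; C→slot 1; A skipped; F skipped; B skipped; E skipped.
Profit = 51 + 54 = 105

105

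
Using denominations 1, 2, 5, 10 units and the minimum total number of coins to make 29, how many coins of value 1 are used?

0

29 − 2×10→9 − 1×5→4 − 2×2→0
Count of 1: 0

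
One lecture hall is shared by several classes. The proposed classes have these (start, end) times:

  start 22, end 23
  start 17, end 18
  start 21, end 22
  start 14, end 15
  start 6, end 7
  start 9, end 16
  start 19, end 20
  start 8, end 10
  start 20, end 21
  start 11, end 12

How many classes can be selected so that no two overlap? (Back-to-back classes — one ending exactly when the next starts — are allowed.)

9

By end time: (6,7), (8,10), (11,12), (14,15), (9,16), (17,18), (19,20), (20,21), (21,22), (22,23).
Pick (6,7); next start ≥ 7 → (8,10); next start ≥ 10 → (11,12); next start ≥ 12 → (14,15); next start ≥ 15 → (17,18); next start ≥ 18 → (19,20); next start ≥ 20 → (20,21); next start ≥ 21 → (21,22); next start ≥ 22 → (22,23).
Selected 9 classes.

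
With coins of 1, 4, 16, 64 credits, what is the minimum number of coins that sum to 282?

Use the largest denomination that fits, subtract, and repeat.
282 = 4×64 + 1×16 + 2×4 + 2×1
Total coins = 4 + 1 + 2 + 2 = 9

9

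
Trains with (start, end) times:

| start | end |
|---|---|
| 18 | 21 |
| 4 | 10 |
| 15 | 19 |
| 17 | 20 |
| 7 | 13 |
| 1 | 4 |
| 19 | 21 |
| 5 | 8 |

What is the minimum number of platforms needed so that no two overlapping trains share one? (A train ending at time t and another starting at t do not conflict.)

3

The answer is the maximum number of intervals overlapping at any instant.
starts: [1, 4, 5, 7, 15, 17, 18, 19]
ends:   [4, 8, 10, 13, 19, 20, 21, 21]
s1→1 e4→0 s4→1 s5→2 s7→3  — peak 3.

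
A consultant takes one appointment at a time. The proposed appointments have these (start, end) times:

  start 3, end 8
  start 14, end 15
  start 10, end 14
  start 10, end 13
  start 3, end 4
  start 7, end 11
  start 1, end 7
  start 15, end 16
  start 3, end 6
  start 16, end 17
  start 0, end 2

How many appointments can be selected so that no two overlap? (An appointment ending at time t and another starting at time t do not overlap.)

6

Greedy by earliest finish: after sorting by end time, pick each interval compatible with the last pick.
By end time: (0,2), (3,4), (3,6), (1,7), (3,8), (7,11), (10,13), (10,14), (14,15), (15,16), (16,17).
Pick (0,2); next start ≥ 2 → (3,4); next start ≥ 4 → (7,11); next start ≥ 11 → (14,15); next start ≥ 15 → (15,16); next start ≥ 16 → (16,17).
Selected 6 appointments.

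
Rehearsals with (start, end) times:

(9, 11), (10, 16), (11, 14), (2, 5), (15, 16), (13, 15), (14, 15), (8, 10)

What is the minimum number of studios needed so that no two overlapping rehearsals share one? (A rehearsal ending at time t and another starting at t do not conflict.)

3

starts: [2, 8, 9, 10, 11, 13, 14, 15]
ends:   [5, 10, 11, 14, 15, 15, 16, 16]
s2→1 e5→0 s8→1 s9→2 e10→1 s10→2 e11→1 s11→2 s13→3  — peak 3.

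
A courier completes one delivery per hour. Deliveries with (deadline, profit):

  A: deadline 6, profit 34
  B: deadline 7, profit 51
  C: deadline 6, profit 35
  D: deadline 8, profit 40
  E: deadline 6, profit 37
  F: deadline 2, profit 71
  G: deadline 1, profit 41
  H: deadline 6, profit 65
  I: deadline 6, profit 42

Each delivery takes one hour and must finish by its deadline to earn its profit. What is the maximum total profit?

382

Profit order: F=71 H=65 B=51 I=42 G=41 D=40 E=37 C=35 A=34
Assign: F→slot 2, H→slot 6, B→slot 7, I→slot 5, G→slot 1, D→slot 8, E→slot 4, C→slot 3, A skipped.
Slots: [1:G] [2:F] [3:C] [4:E] [5:I] [6:H] [7:B] [8:D]
Profit = 41 + 71 + 35 + 37 + 42 + 65 + 51 + 40 = 382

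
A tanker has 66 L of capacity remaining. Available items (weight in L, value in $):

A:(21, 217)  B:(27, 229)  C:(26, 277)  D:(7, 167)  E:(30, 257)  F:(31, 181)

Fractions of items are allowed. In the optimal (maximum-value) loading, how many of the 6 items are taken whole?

Greedy by value/weight ratio, highest first.
Ratios (sorted): D 23.86, C 10.65, A 10.33, E 8.57, B 8.48, F 5.84
take D (7 @ 167); take C (26 @ 277); take A (21 @ 217); take 12/30 of E → 102.80. Capacity used 66/66.
3 item(s) taken whole; one partial (take 12/30 of E).

3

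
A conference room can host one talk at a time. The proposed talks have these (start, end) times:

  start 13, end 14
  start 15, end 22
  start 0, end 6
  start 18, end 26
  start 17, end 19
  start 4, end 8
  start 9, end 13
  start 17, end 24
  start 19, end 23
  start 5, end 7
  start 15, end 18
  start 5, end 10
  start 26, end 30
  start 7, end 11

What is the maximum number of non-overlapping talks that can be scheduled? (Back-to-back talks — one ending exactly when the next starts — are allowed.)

Order by finish time; keep every interval that doesn't clash with the previous kept one.
Sorted by end: (0,6)  (5,7)  (4,8)  (5,10)  (7,11)  (9,13)  (13,14)  (15,18)  (17,19)  (15,22)  (19,23)  (17,24)  (18,26)  (26,30)
take (0,6); take (7,11); take (13,14); take (15,18); skip (17,19); skip (15,22); take (19,23); skip (17,24); skip (18,26); take (26,30).
Selected 6 talks.

6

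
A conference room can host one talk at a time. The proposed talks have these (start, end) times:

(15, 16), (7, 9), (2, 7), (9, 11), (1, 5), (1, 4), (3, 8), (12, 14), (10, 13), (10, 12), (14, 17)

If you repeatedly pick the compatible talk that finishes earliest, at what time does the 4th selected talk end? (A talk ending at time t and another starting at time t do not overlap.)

14

Greedy by earliest finish: after sorting by end time, pick each interval compatible with the last pick.
By end time: (1,4), (1,5), (2,7), (3,8), (7,9), (9,11), (10,12), (10,13), (12,14), (15,16), (14,17).
Pick (1,4); next start ≥ 4 → (7,9); next start ≥ 9 → (9,11); next start ≥ 11 → (12,14); next start ≥ 14 → (15,16).
Selected: (1,4) (7,9) (9,11) (12,14) (15,16)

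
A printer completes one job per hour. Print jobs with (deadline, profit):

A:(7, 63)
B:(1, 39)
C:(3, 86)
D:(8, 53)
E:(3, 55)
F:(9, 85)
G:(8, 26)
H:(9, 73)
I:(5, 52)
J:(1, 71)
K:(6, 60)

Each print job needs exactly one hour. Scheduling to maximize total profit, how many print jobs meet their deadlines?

9

Sort by profit descending; place each in the latest free slot ≤ its deadline.
Profit order: C=86 F=85 H=73 J=71 A=63 K=60 E=55 D=53 I=52 B=39 G=26
Assign: C→slot 3, F→slot 9, H→slot 8, J→slot 1, A→slot 7, K→slot 6, E→slot 2, D→slot 5, I→slot 4, B skipped, G skipped.
Slots: [1:J] [2:E] [3:C] [4:I] [5:D] [6:K] [7:A] [8:H] [9:F]
9 of 11 scheduled.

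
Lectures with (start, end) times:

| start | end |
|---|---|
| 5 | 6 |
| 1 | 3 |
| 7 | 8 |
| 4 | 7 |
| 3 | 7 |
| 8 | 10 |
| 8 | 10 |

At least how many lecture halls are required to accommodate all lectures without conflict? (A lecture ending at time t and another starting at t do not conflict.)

3

The answer is the maximum number of intervals overlapping at any instant.
starts: [1, 3, 4, 5, 7, 8, 8]
ends:   [3, 6, 7, 7, 8, 10, 10]
s1→1 e3→0 s3→1 s4→2 s5→3  — peak 3.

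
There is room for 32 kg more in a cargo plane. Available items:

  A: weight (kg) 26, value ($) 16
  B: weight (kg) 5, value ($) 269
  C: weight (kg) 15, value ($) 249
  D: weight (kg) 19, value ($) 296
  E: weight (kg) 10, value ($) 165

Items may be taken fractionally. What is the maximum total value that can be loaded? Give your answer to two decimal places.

Greedy by value/weight ratio, highest first.
Order: B (269/5=53.80) > C (249/15=16.60) > E (165/10=16.50) > D (296/19=15.58) > A (16/26=0.62)
Fill: take B (5 @ 269) → take C (15 @ 249) → take E (10 @ 165) → take 2/19 of D → 31.16; 32/32 used.
Total value = 714.16

714.16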